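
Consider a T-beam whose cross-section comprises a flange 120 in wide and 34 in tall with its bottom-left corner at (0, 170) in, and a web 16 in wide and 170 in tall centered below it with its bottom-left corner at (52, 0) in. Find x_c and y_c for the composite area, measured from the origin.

Part | A | x̄ᵢ | ȳᵢ | A·x̄ᵢ | A·ȳᵢ
web | 2720.00 | 60.00 | 85.00 | 163200.00 | 231200.00
flange | 4080.00 | 60.00 | 187.00 | 244800.00 | 762960.00
Σ | 6800.00 |  |  | 408000.00 | 994160.00
x_c = 408000.00 / 6800.00 = 60.00 in
y_c = 994160.00 / 6800.00 = 146.20 in

x_c = 60.00 in, y_c = 146.20 in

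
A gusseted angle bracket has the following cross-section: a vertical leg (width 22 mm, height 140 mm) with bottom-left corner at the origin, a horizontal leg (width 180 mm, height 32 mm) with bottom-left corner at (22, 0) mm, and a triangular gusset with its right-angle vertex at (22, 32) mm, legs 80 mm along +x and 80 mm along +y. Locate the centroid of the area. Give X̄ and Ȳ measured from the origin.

vertical leg: A = 22 × 140 = 3080.00, centroid at (11.00, 70.00).
horizontal leg: A = 180 × 32 = 5760.00, centroid at (112.00, 16.00).
gusset: A = ½·80·80 = 3200.00, centroid at (48.67, 58.67).
ΣA = 12040.00 mm², ΣAX̄ = 834733.33 mm³, ΣAȲ = 495493.33 mm³.
X̄ = 834733.33/12040.00 = 69.33 mm; Ȳ = 495493.33/12040.00 = 41.15 mm.

X̄ = 69.33 mm, Ȳ = 41.15 mm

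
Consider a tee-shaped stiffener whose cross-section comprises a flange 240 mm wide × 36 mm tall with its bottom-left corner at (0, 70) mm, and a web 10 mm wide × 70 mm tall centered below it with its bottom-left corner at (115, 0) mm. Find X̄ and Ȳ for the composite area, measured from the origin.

web: A = 10 × 70 = 700.00, centroid at (120.00, 35.00).
flange: A = 240 × 36 = 8640.00, centroid at (120.00, 88.00).
ΣA = 9340.00 mm²
ΣAX̄ = (700.00)(120.00) + (8640.00)(120.00) = 1120800.00 mm³
ΣAȲ = (700.00)(35.00) + (8640.00)(88.00) = 784820.00 mm³
X̄ = 1120800.00 / 9340.00 = 120.00 mm
Ȳ = 784820.00 / 9340.00 = 84.03 mm

X̄ = 120.00 mm, Ȳ = 84.03 mm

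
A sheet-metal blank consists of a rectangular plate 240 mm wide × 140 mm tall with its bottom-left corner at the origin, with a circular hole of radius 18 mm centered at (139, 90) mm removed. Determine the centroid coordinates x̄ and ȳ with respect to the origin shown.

plate: A = 240 × 140 = 33600.00, centroid at (120.00, 70.00).
hole: A = −π·18² = -1017.88, centroid at (139.00, 90.00).
ΣA = 32582.12 mm²
ΣAx̄ = (33600.00)(120.00) + (-1017.88)(139.00) = 3890515.23 mm³
ΣAȳ = (33600.00)(70.00) + (-1017.88)(90.00) = 2260391.16 mm³
x̄ = 3890515.23 / 32582.12 = 119.41 mm
ȳ = 2260391.16 / 32582.12 = 69.38 mm

x̄ = 119.41 mm, ȳ = 69.38 mm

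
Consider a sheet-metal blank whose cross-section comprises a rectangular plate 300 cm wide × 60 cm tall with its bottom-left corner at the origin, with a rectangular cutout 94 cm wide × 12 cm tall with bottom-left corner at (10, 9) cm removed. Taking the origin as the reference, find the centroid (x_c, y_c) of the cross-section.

x_c = 156.22 cm, y_c = 31.00 cm

plate: A = 300 × 60 = 18000.00, centroid at (150.00, 30.00).
hole: A = −(94 × 12) = -1128.00, centroid at (57.00, 15.00).
ΣA = 16872.00 cm²
ΣAx_c = (18000.00)(150.00) + (-1128.00)(57.00) = 2635704.00 cm³
ΣAy_c = (18000.00)(30.00) + (-1128.00)(15.00) = 523080.00 cm³
x_c = 2635704.00 / 16872.00 = 156.22 cm
y_c = 523080.00 / 16872.00 = 31.00 cm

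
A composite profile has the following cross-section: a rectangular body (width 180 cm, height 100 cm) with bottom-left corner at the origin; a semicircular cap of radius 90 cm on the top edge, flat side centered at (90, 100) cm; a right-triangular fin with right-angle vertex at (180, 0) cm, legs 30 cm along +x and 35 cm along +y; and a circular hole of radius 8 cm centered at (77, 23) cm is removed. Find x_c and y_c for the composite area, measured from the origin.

Part | A | x̄ᵢ | ȳᵢ | A·x̄ᵢ | A·ȳᵢ
rectangular body | 18000.00 | 90.00 | 50.00 | 1620000.00 | 900000.00
semicircular top | 12723.45 | 90.00 | 138.20 | 1145110.52 | 1758345.02
triangular fin | 525.00 | 190.00 | 11.67 | 99750.00 | 6125.00
hole | -201.06 | 77.00 | 23.00 | -15481.77 | -4624.42
Σ | 31047.39 |  |  | 2849378.75 | 2659845.60
x_c = 2849378.75 / 31047.39 = 91.78 cm
y_c = 2659845.60 / 31047.39 = 85.67 cm

x_c = 91.78 cm, y_c = 85.67 cm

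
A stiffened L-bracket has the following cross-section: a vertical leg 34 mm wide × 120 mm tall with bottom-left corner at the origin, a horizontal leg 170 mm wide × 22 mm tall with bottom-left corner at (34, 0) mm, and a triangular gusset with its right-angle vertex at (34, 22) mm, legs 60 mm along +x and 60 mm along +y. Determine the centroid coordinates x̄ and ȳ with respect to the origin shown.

vertical leg: A = 34 × 120 = 4080.00, centroid at (17.00, 60.00).
horizontal leg: A = 170 × 22 = 3740.00, centroid at (119.00, 11.00).
gusset: A = ½·60·60 = 1800.00, centroid at (54.00, 42.00).
ΣA = 9620.00 mm², ΣAx̄ = 611620.00 mm³, ΣAȳ = 361540.00 mm³.
x̄ = 611620.00/9620.00 = 63.58 mm; ȳ = 361540.00/9620.00 = 37.58 mm.

x̄ = 63.58 mm, ȳ = 37.58 mm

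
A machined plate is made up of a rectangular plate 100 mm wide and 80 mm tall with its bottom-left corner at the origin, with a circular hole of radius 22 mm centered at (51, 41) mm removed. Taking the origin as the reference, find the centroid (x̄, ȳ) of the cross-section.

x̄ = 49.77 mm, ȳ = 39.77 mm

plate: A = 100 × 80 = 8000.00, centroid at (50.00, 40.00).
hole: A = −π·22² = -1520.53, centroid at (51.00, 41.00).
ΣA = 6479.47 mm²
ΣAx̄ = (8000.00)(50.00) + (-1520.53)(51.00) = 322452.93 mm³
ΣAȳ = (8000.00)(40.00) + (-1520.53)(41.00) = 257658.24 mm³
x̄ = 322452.93 / 6479.47 = 49.77 mm
ȳ = 257658.24 / 6479.47 = 39.77 mm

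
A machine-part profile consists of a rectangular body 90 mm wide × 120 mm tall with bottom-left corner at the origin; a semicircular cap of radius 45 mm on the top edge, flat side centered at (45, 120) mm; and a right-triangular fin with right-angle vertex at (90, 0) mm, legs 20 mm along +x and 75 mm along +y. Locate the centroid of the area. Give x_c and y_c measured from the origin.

rectangular body: A = 90 × 120 = 10800.00, centroid at (45.00, 60.00).
semicircular top: A = ½π·45² = 3180.86, centroid at (45.00, 139.10).
triangular fin: A = ½·20·75 = 750.00, centroid at (96.67, 25.00).
ΣA = 14730.86 mm², ΣAx_c = 701638.82 mm³, ΣAy_c = 1109203.51 mm³.
x_c = 701638.82/14730.86 = 47.63 mm; y_c = 1109203.51/14730.86 = 75.30 mm.

x_c = 47.63 mm, y_c = 75.30 mm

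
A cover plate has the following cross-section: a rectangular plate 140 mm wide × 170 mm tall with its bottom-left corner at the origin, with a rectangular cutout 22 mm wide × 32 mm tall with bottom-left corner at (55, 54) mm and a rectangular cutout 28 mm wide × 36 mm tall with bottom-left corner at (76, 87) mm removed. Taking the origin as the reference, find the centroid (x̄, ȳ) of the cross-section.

x̄ = 69.21 mm, ȳ = 84.57 mm

Part | A | x̄ᵢ | ȳᵢ | A·x̄ᵢ | A·ȳᵢ
plate | 23800.00 | 70.00 | 85.00 | 1666000.00 | 2023000.00
hole 1 | -704.00 | 66.00 | 70.00 | -46464.00 | -49280.00
hole 2 | -1008.00 | 90.00 | 105.00 | -90720.00 | -105840.00
Σ | 22088.00 |  |  | 1528816.00 | 1867880.00
x̄ = 1528816.00 / 22088.00 = 69.21 mm
ȳ = 1867880.00 / 22088.00 = 84.57 mm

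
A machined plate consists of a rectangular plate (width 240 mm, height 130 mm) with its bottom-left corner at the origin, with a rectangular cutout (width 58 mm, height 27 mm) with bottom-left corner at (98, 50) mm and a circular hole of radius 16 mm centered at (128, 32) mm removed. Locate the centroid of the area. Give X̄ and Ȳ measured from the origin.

X̄ = 119.40 mm, Ȳ = 66.00 mm

plate: A = 240 × 130 = 31200.00, centroid at (120.00, 65.00).
hole 1: A = −(58 × 27) = -1566.00, centroid at (127.00, 63.50).
hole 2: A = −π·16² = -804.25, centroid at (128.00, 32.00).
ΣA = 28829.75 mm², ΣAX̄ = 3442174.29 mm³, ΣAȲ = 1902823.07 mm³.
X̄ = 3442174.29/28829.75 = 119.40 mm; Ȳ = 1902823.07/28829.75 = 66.00 mm.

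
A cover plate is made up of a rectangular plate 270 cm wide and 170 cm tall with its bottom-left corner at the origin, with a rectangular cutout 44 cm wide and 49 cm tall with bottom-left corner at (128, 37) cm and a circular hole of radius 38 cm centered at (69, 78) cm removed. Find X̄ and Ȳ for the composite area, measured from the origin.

Part | A | x̄ᵢ | ȳᵢ | A·x̄ᵢ | A·ȳᵢ
plate | 45900.00 | 135.00 | 85.00 | 6196500.00 | 3901500.00
hole 1 | -2156.00 | 150.00 | 61.50 | -323400.00 | -132594.00
hole 2 | -4536.46 | 69.00 | 78.00 | -313015.73 | -353843.86
Σ | 39207.54 |  |  | 5560084.27 | 3415062.14
X̄ = 5560084.27 / 39207.54 = 141.81 cm
Ȳ = 3415062.14 / 39207.54 = 87.10 cm

X̄ = 141.81 cm, Ȳ = 87.10 cm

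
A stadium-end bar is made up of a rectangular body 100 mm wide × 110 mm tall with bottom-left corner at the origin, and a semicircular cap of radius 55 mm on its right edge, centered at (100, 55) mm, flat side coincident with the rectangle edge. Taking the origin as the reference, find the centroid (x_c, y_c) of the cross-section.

rectangular body: A = 100 × 110 = 11000.00, centroid at (50.00, 55.00).
semicircular end: A = ½π·55² = 4751.66, centroid at (123.34, 55.00).
ΣA = 15751.66 mm², ΣAx_c = 1136082.56 mm³, ΣAy_c = 866341.24 mm³.
x_c = 1136082.56/15751.66 = 72.12 mm; y_c = 866341.24/15751.66 = 55.00 mm.

x_c = 72.12 mm, y_c = 55.00 mm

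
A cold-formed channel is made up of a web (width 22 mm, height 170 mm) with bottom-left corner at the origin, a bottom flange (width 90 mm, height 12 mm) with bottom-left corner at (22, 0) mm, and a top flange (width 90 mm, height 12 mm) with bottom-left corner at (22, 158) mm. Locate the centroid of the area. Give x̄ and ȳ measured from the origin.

x̄ = 31.50 mm, ȳ = 85.00 mm

web: A = 22 × 170 = 3740.00, centroid at (11.00, 85.00).
bottom flange: A = 90 × 12 = 1080.00, centroid at (67.00, 6.00).
top flange: A = 90 × 12 = 1080.00, centroid at (67.00, 164.00).
ΣA = 5900.00 mm², ΣAx̄ = 185860.00 mm³, ΣAȳ = 501500.00 mm³.
x̄ = 185860.00/5900.00 = 31.50 mm; ȳ = 501500.00/5900.00 = 85.00 mm.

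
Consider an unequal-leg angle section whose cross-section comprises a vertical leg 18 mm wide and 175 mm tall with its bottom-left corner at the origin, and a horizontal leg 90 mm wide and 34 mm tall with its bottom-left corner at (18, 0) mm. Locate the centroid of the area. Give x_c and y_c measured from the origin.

Part | A | x̄ᵢ | ȳᵢ | A·x̄ᵢ | A·ȳᵢ
vertical leg | 3150.00 | 9.00 | 87.50 | 28350.00 | 275625.00
horizontal leg | 3060.00 | 63.00 | 17.00 | 192780.00 | 52020.00
Σ | 6210.00 |  |  | 221130.00 | 327645.00
x_c = 221130.00 / 6210.00 = 35.61 mm
y_c = 327645.00 / 6210.00 = 52.76 mm

x_c = 35.61 mm, y_c = 52.76 mm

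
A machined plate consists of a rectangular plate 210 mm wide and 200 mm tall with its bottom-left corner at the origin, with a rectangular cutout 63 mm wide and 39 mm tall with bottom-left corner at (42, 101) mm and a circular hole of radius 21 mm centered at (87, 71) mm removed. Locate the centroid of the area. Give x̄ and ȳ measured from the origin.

plate: A = 210 × 200 = 42000.00, centroid at (105.00, 100.00).
hole 1: A = −(63 × 39) = -2457.00, centroid at (73.50, 120.50).
hole 2: A = −π·21² = -1385.44, centroid at (87.00, 71.00).
ΣA = 38157.56 mm², ΣAx̄ = 4108877.01 mm³, ΣAȳ = 3805565.09 mm³.
x̄ = 4108877.01/38157.56 = 107.68 mm; ȳ = 3805565.09/38157.56 = 99.73 mm.

x̄ = 107.68 mm, ȳ = 99.73 mm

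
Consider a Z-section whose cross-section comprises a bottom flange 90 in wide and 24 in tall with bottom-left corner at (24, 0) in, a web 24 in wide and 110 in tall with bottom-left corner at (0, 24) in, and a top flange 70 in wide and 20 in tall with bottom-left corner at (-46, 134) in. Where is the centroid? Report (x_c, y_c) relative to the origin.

Part | A | x̄ᵢ | ȳᵢ | A·x̄ᵢ | A·ȳᵢ
bottom flange | 2160.00 | 69.00 | 12.00 | 149040.00 | 25920.00
web | 2640.00 | 12.00 | 79.00 | 31680.00 | 208560.00
top flange | 1400.00 | -11.00 | 144.00 | -15400.00 | 201600.00
Σ | 6200.00 |  |  | 165320.00 | 436080.00
x_c = 165320.00 / 6200.00 = 26.66 in
y_c = 436080.00 / 6200.00 = 70.34 in

x_c = 26.66 in, y_c = 70.34 in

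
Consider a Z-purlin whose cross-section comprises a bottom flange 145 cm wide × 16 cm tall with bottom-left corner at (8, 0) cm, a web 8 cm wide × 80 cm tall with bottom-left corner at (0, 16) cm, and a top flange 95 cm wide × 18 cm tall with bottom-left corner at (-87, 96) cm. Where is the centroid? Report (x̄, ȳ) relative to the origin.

bottom flange: A = 145 × 16 = 2320.00, centroid at (80.50, 8.00).
web: A = 8 × 80 = 640.00, centroid at (4.00, 56.00).
top flange: A = 95 × 18 = 1710.00, centroid at (-39.50, 105.00).
ΣA = 4670.00 cm², ΣAx̄ = 121775.00 cm³, ΣAȳ = 233950.00 cm³.
x̄ = 121775.00/4670.00 = 26.08 cm; ȳ = 233950.00/4670.00 = 50.10 cm.

x̄ = 26.08 cm, ȳ = 50.10 cm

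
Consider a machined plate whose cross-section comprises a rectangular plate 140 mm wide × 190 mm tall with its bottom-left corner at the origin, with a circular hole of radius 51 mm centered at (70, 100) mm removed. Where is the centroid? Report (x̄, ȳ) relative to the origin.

x̄ = 70.00 mm, ȳ = 92.78 mm

plate: A = 140 × 190 = 26600.00, centroid at (70.00, 95.00).
hole: A = −π·51² = -8171.28, centroid at (70.00, 100.00).
ΣA = 18428.72 mm²
ΣAx̄ = (26600.00)(70.00) + (-8171.28)(70.00) = 1290010.23 mm³
ΣAȳ = (26600.00)(95.00) + (-8171.28)(100.00) = 1709871.75 mm³
x̄ = 1290010.23 / 18428.72 = 70.00 mm
ȳ = 1709871.75 / 18428.72 = 92.78 mm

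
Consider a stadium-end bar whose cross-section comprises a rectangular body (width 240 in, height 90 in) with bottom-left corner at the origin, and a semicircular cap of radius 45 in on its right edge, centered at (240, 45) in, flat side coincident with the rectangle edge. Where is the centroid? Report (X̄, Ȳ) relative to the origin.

X̄ = 137.85 in, Ȳ = 45.00 in

rectangular body: A = 240 × 90 = 21600.00, centroid at (120.00, 45.00).
semicircular end: A = ½π·45² = 3180.86, centroid at (259.10, 45.00).
ΣA = 24780.86 in², ΣAX̄ = 3416157.01 in³, ΣAȲ = 1115138.82 in³.
X̄ = 3416157.01/24780.86 = 137.85 in; Ȳ = 1115138.82/24780.86 = 45.00 in.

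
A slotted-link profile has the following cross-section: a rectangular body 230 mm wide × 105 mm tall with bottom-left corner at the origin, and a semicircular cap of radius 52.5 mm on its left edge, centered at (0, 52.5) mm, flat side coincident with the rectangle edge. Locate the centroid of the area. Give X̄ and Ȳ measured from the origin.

Part | A | x̄ᵢ | ȳᵢ | A·x̄ᵢ | A·ȳᵢ
rectangular body | 24150.00 | 115.00 | 52.50 | 2777250.00 | 1267875.00
semicircular end | 4329.51 | -22.28 | 52.50 | -96468.75 | 227299.14
Σ | 28479.51 |  |  | 2680781.25 | 1495174.14
X̄ = 2680781.25 / 28479.51 = 94.13 mm
Ȳ = 1495174.14 / 28479.51 = 52.50 mm

X̄ = 94.13 mm, Ȳ = 52.50 mm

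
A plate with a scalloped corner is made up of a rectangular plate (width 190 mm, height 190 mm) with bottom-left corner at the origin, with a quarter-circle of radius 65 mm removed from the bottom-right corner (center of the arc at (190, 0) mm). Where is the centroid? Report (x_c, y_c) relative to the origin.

x_c = 88.18 mm, y_c = 101.82 mm

plate: A = 190 × 190 = 36100.00, centroid at (95.00, 95.00).
removed quarter-circle: A = −¼π·65² = -3318.31, centroid at (162.41, 27.59).
ΣA = 32781.69 mm²
ΣAx_c = (36100.00)(95.00) + (-3318.31)(162.41) = 2890563.29 mm³
ΣAy_c = (36100.00)(95.00) + (-3318.31)(27.59) = 3337958.33 mm³
x_c = 2890563.29 / 32781.69 = 88.18 mm
y_c = 3337958.33 / 32781.69 = 101.82 mm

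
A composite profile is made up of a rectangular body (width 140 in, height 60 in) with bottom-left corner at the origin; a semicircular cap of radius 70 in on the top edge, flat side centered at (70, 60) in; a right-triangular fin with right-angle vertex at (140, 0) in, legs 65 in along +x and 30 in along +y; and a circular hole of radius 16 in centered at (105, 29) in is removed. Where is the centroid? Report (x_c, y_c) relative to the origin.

rectangular body: A = 140 × 60 = 8400.00, centroid at (70.00, 30.00).
semicircular top: A = ½π·70² = 7696.90, centroid at (70.00, 89.71).
triangular fin: A = ½·65·30 = 975.00, centroid at (161.67, 10.00).
hole: A = −π·16² = -804.25, centroid at (105.00, 29.00).
ΣA = 16267.65 in², ΣAx_c = 1199962.13 in³, ΣAy_c = 928907.60 in³.
x_c = 1199962.13/16267.65 = 73.76 in; y_c = 928907.60/16267.65 = 57.10 in.

x_c = 73.76 in, y_c = 57.10 in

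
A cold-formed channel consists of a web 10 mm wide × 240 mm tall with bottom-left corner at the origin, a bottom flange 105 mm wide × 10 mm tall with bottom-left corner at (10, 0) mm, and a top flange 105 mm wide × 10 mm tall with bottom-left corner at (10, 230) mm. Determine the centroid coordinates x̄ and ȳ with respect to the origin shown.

x̄ = 31.83 mm, ȳ = 120.00 mm

web: A = 10 × 240 = 2400.00, centroid at (5.00, 120.00).
bottom flange: A = 105 × 10 = 1050.00, centroid at (62.50, 5.00).
top flange: A = 105 × 10 = 1050.00, centroid at (62.50, 235.00).
ΣA = 4500.00 mm², ΣAx̄ = 143250.00 mm³, ΣAȳ = 540000.00 mm³.
x̄ = 143250.00/4500.00 = 31.83 mm; ȳ = 540000.00/4500.00 = 120.00 mm.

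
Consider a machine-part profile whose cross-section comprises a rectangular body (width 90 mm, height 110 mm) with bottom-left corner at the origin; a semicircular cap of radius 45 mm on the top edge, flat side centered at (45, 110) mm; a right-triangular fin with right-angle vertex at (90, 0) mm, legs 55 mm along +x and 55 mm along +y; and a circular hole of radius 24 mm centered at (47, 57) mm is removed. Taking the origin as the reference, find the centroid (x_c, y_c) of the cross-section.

rectangular body: A = 90 × 110 = 9900.00, centroid at (45.00, 55.00).
semicircular top: A = ½π·45² = 3180.86, centroid at (45.00, 129.10).
triangular fin: A = ½·55·55 = 1512.50, centroid at (108.33, 18.33).
hole: A = −π·24² = -1809.56, centroid at (47.00, 57.00).
ΣA = 12783.81 mm²
ΣAx_c = (9900.00)(45.00) + (3180.86)(45.00) + (1512.50)(108.33) + (-1809.56)(47.00) = 667443.79 mm³
ΣAy_c = (9900.00)(55.00) + (3180.86)(129.10) + (1512.50)(18.33) + (-1809.56)(57.00) = 879729.28 mm³
x_c = 667443.79 / 12783.81 = 52.21 mm
y_c = 879729.28 / 12783.81 = 68.82 mm

x_c = 52.21 mm, y_c = 68.82 mm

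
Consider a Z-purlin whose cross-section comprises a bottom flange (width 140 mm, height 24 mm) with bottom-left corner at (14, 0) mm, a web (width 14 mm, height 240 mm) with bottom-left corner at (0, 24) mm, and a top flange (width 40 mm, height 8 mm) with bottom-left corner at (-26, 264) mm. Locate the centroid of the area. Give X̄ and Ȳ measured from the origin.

X̄ = 43.16 mm, Ȳ = 86.64 mm

bottom flange: A = 140 × 24 = 3360.00, centroid at (84.00, 12.00).
web: A = 14 × 240 = 3360.00, centroid at (7.00, 144.00).
top flange: A = 40 × 8 = 320.00, centroid at (-6.00, 268.00).
ΣA = 7040.00 mm²
ΣAX̄ = (3360.00)(84.00) + (3360.00)(7.00) + (320.00)(-6.00) = 303840.00 mm³
ΣAȲ = (3360.00)(12.00) + (3360.00)(144.00) + (320.00)(268.00) = 609920.00 mm³
X̄ = 303840.00 / 7040.00 = 43.16 mm
Ȳ = 609920.00 / 7040.00 = 86.64 mm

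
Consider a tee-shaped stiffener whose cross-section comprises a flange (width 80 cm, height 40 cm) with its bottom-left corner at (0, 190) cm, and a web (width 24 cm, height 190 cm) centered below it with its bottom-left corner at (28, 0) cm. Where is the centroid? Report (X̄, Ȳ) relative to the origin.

X̄ = 40.00 cm, Ȳ = 142.42 cm

Part | A | x̄ᵢ | ȳᵢ | A·x̄ᵢ | A·ȳᵢ
web | 4560.00 | 40.00 | 95.00 | 182400.00 | 433200.00
flange | 3200.00 | 40.00 | 210.00 | 128000.00 | 672000.00
Σ | 7760.00 |  |  | 310400.00 | 1105200.00
X̄ = 310400.00 / 7760.00 = 40.00 cm
Ȳ = 1105200.00 / 7760.00 = 142.42 cm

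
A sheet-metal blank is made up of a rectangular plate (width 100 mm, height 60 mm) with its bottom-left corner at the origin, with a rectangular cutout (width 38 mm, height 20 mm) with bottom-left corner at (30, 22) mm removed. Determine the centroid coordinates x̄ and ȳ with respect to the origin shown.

x̄ = 50.15 mm, ȳ = 29.71 mm

plate: A = 100 × 60 = 6000.00, centroid at (50.00, 30.00).
hole: A = −(38 × 20) = -760.00, centroid at (49.00, 32.00).
ΣA = 5240.00 mm², ΣAx̄ = 262760.00 mm³, ΣAȳ = 155680.00 mm³.
x̄ = 262760.00/5240.00 = 50.15 mm; ȳ = 155680.00/5240.00 = 29.71 mm.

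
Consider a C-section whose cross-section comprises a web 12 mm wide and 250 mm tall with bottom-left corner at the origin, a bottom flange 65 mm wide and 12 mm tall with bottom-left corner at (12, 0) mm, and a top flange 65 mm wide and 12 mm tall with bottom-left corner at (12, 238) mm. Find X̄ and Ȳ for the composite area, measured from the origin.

web: A = 12 × 250 = 3000.00, centroid at (6.00, 125.00).
bottom flange: A = 65 × 12 = 780.00, centroid at (44.50, 6.00).
top flange: A = 65 × 12 = 780.00, centroid at (44.50, 244.00).
ΣA = 4560.00 mm², ΣAX̄ = 87420.00 mm³, ΣAȲ = 570000.00 mm³.
X̄ = 87420.00/4560.00 = 19.17 mm; Ȳ = 570000.00/4560.00 = 125.00 mm.

X̄ = 19.17 mm, Ȳ = 125.00 mm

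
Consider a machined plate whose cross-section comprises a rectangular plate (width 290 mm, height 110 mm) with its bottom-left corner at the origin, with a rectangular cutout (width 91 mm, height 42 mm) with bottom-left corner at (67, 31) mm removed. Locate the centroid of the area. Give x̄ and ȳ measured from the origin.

Part | A | x̄ᵢ | ȳᵢ | A·x̄ᵢ | A·ȳᵢ
plate | 31900.00 | 145.00 | 55.00 | 4625500.00 | 1754500.00
hole | -3822.00 | 112.50 | 52.00 | -429975.00 | -198744.00
Σ | 28078.00 |  |  | 4195525.00 | 1555756.00
x̄ = 4195525.00 / 28078.00 = 149.42 mm
ȳ = 1555756.00 / 28078.00 = 55.41 mm

x̄ = 149.42 mm, ȳ = 55.41 mm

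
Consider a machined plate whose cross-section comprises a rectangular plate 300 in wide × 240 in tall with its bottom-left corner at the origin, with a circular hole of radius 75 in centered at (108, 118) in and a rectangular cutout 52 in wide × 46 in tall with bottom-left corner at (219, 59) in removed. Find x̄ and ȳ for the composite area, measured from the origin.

x̄ = 159.92 in, ȳ = 122.43 in

plate: A = 300 × 240 = 72000.00, centroid at (150.00, 120.00).
hole 1: A = −π·75² = -17671.46, centroid at (108.00, 118.00).
hole 2: A = −(52 × 46) = -2392.00, centroid at (245.00, 82.00).
ΣA = 51936.54 in², ΣAx̄ = 8305442.46 in³, ΣAȳ = 6358623.88 in³.
x̄ = 8305442.46/51936.54 = 159.92 in; ȳ = 6358623.88/51936.54 = 122.43 in.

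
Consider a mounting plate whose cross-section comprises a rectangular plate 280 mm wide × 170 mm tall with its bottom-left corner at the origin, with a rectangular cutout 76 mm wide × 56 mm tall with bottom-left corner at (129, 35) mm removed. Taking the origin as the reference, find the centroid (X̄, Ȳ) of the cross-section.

X̄ = 137.35 mm, Ȳ = 87.16 mm

plate: A = 280 × 170 = 47600.00, centroid at (140.00, 85.00).
hole: A = −(76 × 56) = -4256.00, centroid at (167.00, 63.00).
ΣA = 43344.00 mm², ΣAX̄ = 5953248.00 mm³, ΣAȲ = 3777872.00 mm³.
X̄ = 5953248.00/43344.00 = 137.35 mm; Ȳ = 3777872.00/43344.00 = 87.16 mm.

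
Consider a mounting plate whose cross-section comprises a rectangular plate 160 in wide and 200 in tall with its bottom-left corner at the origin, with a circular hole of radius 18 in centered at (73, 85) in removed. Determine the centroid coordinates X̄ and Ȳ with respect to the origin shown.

X̄ = 80.23 in, Ȳ = 100.49 in

plate: A = 160 × 200 = 32000.00, centroid at (80.00, 100.00).
hole: A = −π·18² = -1017.88, centroid at (73.00, 85.00).
ΣA = 30982.12 in²
ΣAX̄ = (32000.00)(80.00) + (-1017.88)(73.00) = 2485695.05 in³
ΣAȲ = (32000.00)(100.00) + (-1017.88)(85.00) = 3113480.54 in³
X̄ = 2485695.05 / 30982.12 = 80.23 in
Ȳ = 3113480.54 / 30982.12 = 100.49 in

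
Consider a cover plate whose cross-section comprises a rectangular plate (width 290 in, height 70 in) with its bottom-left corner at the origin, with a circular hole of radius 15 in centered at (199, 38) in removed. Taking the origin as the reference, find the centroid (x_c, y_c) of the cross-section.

x_c = 143.05 in, y_c = 34.89 in

plate: A = 290 × 70 = 20300.00, centroid at (145.00, 35.00).
hole: A = −π·15² = -706.86, centroid at (199.00, 38.00).
ΣA = 19593.14 in², ΣAx_c = 2802835.19 in³, ΣAy_c = 683639.38 in³.
x_c = 2802835.19/19593.14 = 143.05 in; y_c = 683639.38/19593.14 = 34.89 in.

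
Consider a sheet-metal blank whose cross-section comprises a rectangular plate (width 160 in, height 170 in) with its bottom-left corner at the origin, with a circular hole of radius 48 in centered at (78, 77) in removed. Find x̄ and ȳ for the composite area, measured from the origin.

x̄ = 80.73 in, ȳ = 87.90 in

Part | A | x̄ᵢ | ȳᵢ | A·x̄ᵢ | A·ȳᵢ
plate | 27200.00 | 80.00 | 85.00 | 2176000.00 | 2312000.00
hole | -7238.23 | 78.00 | 77.00 | -564581.90 | -557343.67
Σ | 19961.77 |  |  | 1611418.10 | 1754656.33
x̄ = 1611418.10 / 19961.77 = 80.73 in
ȳ = 1754656.33 / 19961.77 = 87.90 in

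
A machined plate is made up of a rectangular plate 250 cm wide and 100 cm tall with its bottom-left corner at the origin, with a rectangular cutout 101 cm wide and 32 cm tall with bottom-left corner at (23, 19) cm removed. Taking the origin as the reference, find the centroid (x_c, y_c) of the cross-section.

plate: A = 250 × 100 = 25000.00, centroid at (125.00, 50.00).
hole: A = −(101 × 32) = -3232.00, centroid at (73.50, 35.00).
ΣA = 21768.00 cm²
ΣAx_c = (25000.00)(125.00) + (-3232.00)(73.50) = 2887448.00 cm³
ΣAy_c = (25000.00)(50.00) + (-3232.00)(35.00) = 1136880.00 cm³
x_c = 2887448.00 / 21768.00 = 132.65 cm
y_c = 1136880.00 / 21768.00 = 52.23 cm

x_c = 132.65 cm, y_c = 52.23 cm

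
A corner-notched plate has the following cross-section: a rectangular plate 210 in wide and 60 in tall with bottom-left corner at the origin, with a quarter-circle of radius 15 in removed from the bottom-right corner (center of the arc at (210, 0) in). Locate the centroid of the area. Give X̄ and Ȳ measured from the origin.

plate: A = 210 × 60 = 12600.00, centroid at (105.00, 30.00).
removed quarter-circle: A = −¼π·15² = -176.71, centroid at (203.63, 6.37).
ΣA = 12423.29 in²
ΣAX̄ = (12600.00)(105.00) + (-176.71)(203.63) = 1287014.94 in³
ΣAȲ = (12600.00)(30.00) + (-176.71)(6.37) = 376875.00 in³
X̄ = 1287014.94 / 12423.29 = 103.60 in
Ȳ = 376875.00 / 12423.29 = 30.34 in

X̄ = 103.60 in, Ȳ = 30.34 in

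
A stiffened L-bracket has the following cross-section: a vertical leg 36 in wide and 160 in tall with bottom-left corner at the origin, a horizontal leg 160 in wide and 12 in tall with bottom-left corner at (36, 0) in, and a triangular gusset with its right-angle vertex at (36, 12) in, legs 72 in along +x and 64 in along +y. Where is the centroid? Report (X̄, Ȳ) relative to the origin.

X̄ = 46.54 in, Ȳ = 55.00 in

Part | A | x̄ᵢ | ȳᵢ | A·x̄ᵢ | A·ȳᵢ
vertical leg | 5760.00 | 18.00 | 80.00 | 103680.00 | 460800.00
horizontal leg | 1920.00 | 116.00 | 6.00 | 222720.00 | 11520.00
gusset | 2304.00 | 60.00 | 33.33 | 138240.00 | 76800.00
Σ | 9984.00 |  |  | 464640.00 | 549120.00
X̄ = 464640.00 / 9984.00 = 46.54 in
Ȳ = 549120.00 / 9984.00 = 55.00 in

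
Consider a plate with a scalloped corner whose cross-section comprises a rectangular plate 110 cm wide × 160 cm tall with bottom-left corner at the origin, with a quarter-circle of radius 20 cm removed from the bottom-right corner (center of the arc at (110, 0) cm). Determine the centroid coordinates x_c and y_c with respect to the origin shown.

plate: A = 110 × 160 = 17600.00, centroid at (55.00, 80.00).
removed quarter-circle: A = −¼π·20² = -314.16, centroid at (101.51, 8.49).
ΣA = 17285.84 cm², ΣAx_c = 936109.15 cm³, ΣAy_c = 1405333.33 cm³.
x_c = 936109.15/17285.84 = 54.15 cm; y_c = 1405333.33/17285.84 = 81.30 cm.

x_c = 54.15 cm, y_c = 81.30 cm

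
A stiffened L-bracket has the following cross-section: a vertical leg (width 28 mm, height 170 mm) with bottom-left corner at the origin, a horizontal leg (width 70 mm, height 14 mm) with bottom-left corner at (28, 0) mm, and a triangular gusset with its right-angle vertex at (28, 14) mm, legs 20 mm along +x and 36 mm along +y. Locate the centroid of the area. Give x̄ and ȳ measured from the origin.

x̄ = 23.09 mm, ȳ = 68.99 mm

vertical leg: A = 28 × 170 = 4760.00, centroid at (14.00, 85.00).
horizontal leg: A = 70 × 14 = 980.00, centroid at (63.00, 7.00).
gusset: A = ½·20·36 = 360.00, centroid at (34.67, 26.00).
ΣA = 6100.00 mm²
ΣAx̄ = (4760.00)(14.00) + (980.00)(63.00) + (360.00)(34.67) = 140860.00 mm³
ΣAȳ = (4760.00)(85.00) + (980.00)(7.00) + (360.00)(26.00) = 420820.00 mm³
x̄ = 140860.00 / 6100.00 = 23.09 mm
ȳ = 420820.00 / 6100.00 = 68.99 mm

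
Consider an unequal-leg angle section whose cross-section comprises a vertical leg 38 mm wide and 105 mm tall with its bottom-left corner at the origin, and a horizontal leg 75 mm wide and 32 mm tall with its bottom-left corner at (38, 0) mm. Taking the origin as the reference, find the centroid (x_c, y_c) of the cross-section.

Part | A | x̄ᵢ | ȳᵢ | A·x̄ᵢ | A·ȳᵢ
vertical leg | 3990.00 | 19.00 | 52.50 | 75810.00 | 209475.00
horizontal leg | 2400.00 | 75.50 | 16.00 | 181200.00 | 38400.00
Σ | 6390.00 |  |  | 257010.00 | 247875.00
x_c = 257010.00 / 6390.00 = 40.22 mm
y_c = 247875.00 / 6390.00 = 38.79 mm

x_c = 40.22 mm, y_c = 38.79 mm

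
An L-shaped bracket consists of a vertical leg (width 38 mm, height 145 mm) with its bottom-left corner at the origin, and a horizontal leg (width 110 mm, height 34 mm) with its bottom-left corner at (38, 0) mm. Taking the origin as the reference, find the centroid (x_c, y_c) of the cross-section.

x_c = 48.92 mm, y_c = 50.06 mm

vertical leg: A = 38 × 145 = 5510.00, centroid at (19.00, 72.50).
horizontal leg: A = 110 × 34 = 3740.00, centroid at (93.00, 17.00).
ΣA = 9250.00 mm², ΣAx_c = 452510.00 mm³, ΣAy_c = 463055.00 mm³.
x_c = 452510.00/9250.00 = 48.92 mm; y_c = 463055.00/9250.00 = 50.06 mm.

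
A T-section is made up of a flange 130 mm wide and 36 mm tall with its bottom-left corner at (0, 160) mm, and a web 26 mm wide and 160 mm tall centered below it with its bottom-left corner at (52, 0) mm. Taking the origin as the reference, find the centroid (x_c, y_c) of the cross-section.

Part | A | x̄ᵢ | ȳᵢ | A·x̄ᵢ | A·ȳᵢ
web | 4160.00 | 65.00 | 80.00 | 270400.00 | 332800.00
flange | 4680.00 | 65.00 | 178.00 | 304200.00 | 833040.00
Σ | 8840.00 |  |  | 574600.00 | 1165840.00
x_c = 574600.00 / 8840.00 = 65.00 mm
y_c = 1165840.00 / 8840.00 = 131.88 mm

x_c = 65.00 mm, y_c = 131.88 mm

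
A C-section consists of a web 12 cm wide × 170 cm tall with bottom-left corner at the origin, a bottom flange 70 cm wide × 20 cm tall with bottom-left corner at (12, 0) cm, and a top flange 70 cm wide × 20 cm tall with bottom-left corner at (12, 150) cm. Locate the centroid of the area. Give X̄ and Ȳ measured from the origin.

Part | A | x̄ᵢ | ȳᵢ | A·x̄ᵢ | A·ȳᵢ
web | 2040.00 | 6.00 | 85.00 | 12240.00 | 173400.00
bottom flange | 1400.00 | 47.00 | 10.00 | 65800.00 | 14000.00
top flange | 1400.00 | 47.00 | 160.00 | 65800.00 | 224000.00
Σ | 4840.00 |  |  | 143840.00 | 411400.00
X̄ = 143840.00 / 4840.00 = 29.72 cm
Ȳ = 411400.00 / 4840.00 = 85.00 cm

X̄ = 29.72 cm, Ȳ = 85.00 cm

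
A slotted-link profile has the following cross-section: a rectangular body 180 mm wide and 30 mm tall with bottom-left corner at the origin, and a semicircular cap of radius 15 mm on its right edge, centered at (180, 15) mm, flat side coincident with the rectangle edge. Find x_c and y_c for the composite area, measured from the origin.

rectangular body: A = 180 × 30 = 5400.00, centroid at (90.00, 15.00).
semicircular end: A = ½π·15² = 353.43, centroid at (186.37, 15.00).
ΣA = 5753.43 mm², ΣAx_c = 551867.25 mm³, ΣAy_c = 86301.44 mm³.
x_c = 551867.25/5753.43 = 95.92 mm; y_c = 86301.44/5753.43 = 15.00 mm.

x_c = 95.92 mm, y_c = 15.00 mm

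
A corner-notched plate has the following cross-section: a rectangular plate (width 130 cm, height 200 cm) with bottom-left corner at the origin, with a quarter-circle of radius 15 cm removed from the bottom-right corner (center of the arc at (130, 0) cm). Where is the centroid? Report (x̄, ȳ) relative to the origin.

plate: A = 130 × 200 = 26000.00, centroid at (65.00, 100.00).
removed quarter-circle: A = −¼π·15² = -176.71, centroid at (123.63, 6.37).
ΣA = 25823.29 cm²
ΣAx̄ = (26000.00)(65.00) + (-176.71)(123.63) = 1668152.10 cm³
ΣAȳ = (26000.00)(100.00) + (-176.71)(6.37) = 2598875.00 cm³
x̄ = 1668152.10 / 25823.29 = 64.60 cm
ȳ = 2598875.00 / 25823.29 = 100.64 cm

x̄ = 64.60 cm, ȳ = 100.64 cm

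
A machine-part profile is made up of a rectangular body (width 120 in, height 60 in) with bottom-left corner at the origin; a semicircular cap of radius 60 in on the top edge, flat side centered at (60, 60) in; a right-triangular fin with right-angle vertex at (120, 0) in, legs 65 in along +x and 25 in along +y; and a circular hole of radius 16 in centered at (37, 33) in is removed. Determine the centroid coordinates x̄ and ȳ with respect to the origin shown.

x̄ = 66.60 in, ȳ = 52.83 in

rectangular body: A = 120 × 60 = 7200.00, centroid at (60.00, 30.00).
semicircular top: A = ½π·60² = 5654.87, centroid at (60.00, 85.46).
triangular fin: A = ½·65·25 = 812.50, centroid at (141.67, 8.33).
hole: A = −π·16² = -804.25, centroid at (37.00, 33.00).
ΣA = 12863.12 in², ΣAx̄ = 856639.01 in³, ΣAȳ = 679522.67 in³.
x̄ = 856639.01/12863.12 = 66.60 in; ȳ = 679522.67/12863.12 = 52.83 in.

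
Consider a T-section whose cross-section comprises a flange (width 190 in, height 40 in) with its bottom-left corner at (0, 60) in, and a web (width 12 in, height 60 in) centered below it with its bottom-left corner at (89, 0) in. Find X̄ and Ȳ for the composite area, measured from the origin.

Part | A | x̄ᵢ | ȳᵢ | A·x̄ᵢ | A·ȳᵢ
web | 720.00 | 95.00 | 30.00 | 68400.00 | 21600.00
flange | 7600.00 | 95.00 | 80.00 | 722000.00 | 608000.00
Σ | 8320.00 |  |  | 790400.00 | 629600.00
X̄ = 790400.00 / 8320.00 = 95.00 in
Ȳ = 629600.00 / 8320.00 = 75.67 in

X̄ = 95.00 in, Ȳ = 75.67 in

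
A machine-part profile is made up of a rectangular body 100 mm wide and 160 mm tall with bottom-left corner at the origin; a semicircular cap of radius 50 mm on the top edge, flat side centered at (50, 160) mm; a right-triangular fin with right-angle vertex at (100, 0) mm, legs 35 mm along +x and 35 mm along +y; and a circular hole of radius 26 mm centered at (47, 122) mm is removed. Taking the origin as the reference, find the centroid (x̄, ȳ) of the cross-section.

x̄ = 52.40 mm, ȳ = 94.47 mm

rectangular body: A = 100 × 160 = 16000.00, centroid at (50.00, 80.00).
semicircular top: A = ½π·50² = 3926.99, centroid at (50.00, 181.22).
triangular fin: A = ½·35·35 = 612.50, centroid at (111.67, 11.67).
hole: A = −π·26² = -2123.72, centroid at (47.00, 122.00).
ΣA = 18415.77 mm²
ΣAx̄ = (16000.00)(50.00) + (3926.99)(50.00) + (612.50)(111.67) + (-2123.72)(47.00) = 964930.69 mm³
ΣAȳ = (16000.00)(80.00) + (3926.99)(181.22) + (612.50)(11.67) + (-2123.72)(122.00) = 1739704.27 mm³
x̄ = 964930.69 / 18415.77 = 52.40 mm
ȳ = 1739704.27 / 18415.77 = 94.47 mm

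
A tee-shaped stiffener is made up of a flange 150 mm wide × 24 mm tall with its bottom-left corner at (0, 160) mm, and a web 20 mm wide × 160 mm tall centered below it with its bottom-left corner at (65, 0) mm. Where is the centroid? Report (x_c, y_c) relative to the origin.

x_c = 75.00 mm, y_c = 128.71 mm

web: A = 20 × 160 = 3200.00, centroid at (75.00, 80.00).
flange: A = 150 × 24 = 3600.00, centroid at (75.00, 172.00).
ΣA = 6800.00 mm²
ΣAx_c = (3200.00)(75.00) + (3600.00)(75.00) = 510000.00 mm³
ΣAy_c = (3200.00)(80.00) + (3600.00)(172.00) = 875200.00 mm³
x_c = 510000.00 / 6800.00 = 75.00 mm
y_c = 875200.00 / 6800.00 = 128.71 mm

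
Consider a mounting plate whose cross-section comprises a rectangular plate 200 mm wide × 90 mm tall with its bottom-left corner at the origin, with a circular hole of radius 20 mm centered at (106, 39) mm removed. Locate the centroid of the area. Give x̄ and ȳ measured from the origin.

x̄ = 99.55 mm, ȳ = 45.45 mm

Part | A | x̄ᵢ | ȳᵢ | A·x̄ᵢ | A·ȳᵢ
plate | 18000.00 | 100.00 | 45.00 | 1800000.00 | 810000.00
hole | -1256.64 | 106.00 | 39.00 | -133203.53 | -49008.85
Σ | 16743.36 |  |  | 1666796.47 | 760991.15
x̄ = 1666796.47 / 16743.36 = 99.55 mm
ȳ = 760991.15 / 16743.36 = 45.45 mm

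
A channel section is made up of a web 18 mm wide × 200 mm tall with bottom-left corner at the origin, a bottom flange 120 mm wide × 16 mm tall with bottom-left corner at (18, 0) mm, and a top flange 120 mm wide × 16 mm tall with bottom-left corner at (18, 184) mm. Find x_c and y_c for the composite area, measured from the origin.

Part | A | x̄ᵢ | ȳᵢ | A·x̄ᵢ | A·ȳᵢ
web | 3600.00 | 9.00 | 100.00 | 32400.00 | 360000.00
bottom flange | 1920.00 | 78.00 | 8.00 | 149760.00 | 15360.00
top flange | 1920.00 | 78.00 | 192.00 | 149760.00 | 368640.00
Σ | 7440.00 |  |  | 331920.00 | 744000.00
x_c = 331920.00 / 7440.00 = 44.61 mm
y_c = 744000.00 / 7440.00 = 100.00 mm

x_c = 44.61 mm, y_c = 100.00 mm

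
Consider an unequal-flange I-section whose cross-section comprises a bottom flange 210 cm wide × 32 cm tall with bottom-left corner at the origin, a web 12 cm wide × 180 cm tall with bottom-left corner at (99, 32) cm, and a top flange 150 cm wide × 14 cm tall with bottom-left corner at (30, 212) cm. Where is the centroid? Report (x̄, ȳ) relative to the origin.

x̄ = 105.00 cm, ȳ = 75.68 cm

bottom flange: A = 210 × 32 = 6720.00, centroid at (105.00, 16.00).
web: A = 12 × 180 = 2160.00, centroid at (105.00, 122.00).
top flange: A = 150 × 14 = 2100.00, centroid at (105.00, 219.00).
ΣA = 10980.00 cm², ΣAx̄ = 1152900.00 cm³, ΣAȳ = 830940.00 cm³.
x̄ = 1152900.00/10980.00 = 105.00 cm; ȳ = 830940.00/10980.00 = 75.68 cm.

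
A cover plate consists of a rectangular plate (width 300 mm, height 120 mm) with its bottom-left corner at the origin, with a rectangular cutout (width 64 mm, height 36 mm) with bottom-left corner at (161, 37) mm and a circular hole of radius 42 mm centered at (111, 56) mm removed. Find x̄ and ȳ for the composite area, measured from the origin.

Part | A | x̄ᵢ | ȳᵢ | A·x̄ᵢ | A·ȳᵢ
plate | 36000.00 | 150.00 | 60.00 | 5400000.00 | 2160000.00
hole 1 | -2304.00 | 193.00 | 55.00 | -444672.00 | -126720.00
hole 2 | -5541.77 | 111.00 | 56.00 | -615136.41 | -310339.09
Σ | 28154.23 |  |  | 4340191.59 | 1722940.91
x̄ = 4340191.59 / 28154.23 = 154.16 mm
ȳ = 1722940.91 / 28154.23 = 61.20 mm

x̄ = 154.16 mm, ȳ = 61.20 mm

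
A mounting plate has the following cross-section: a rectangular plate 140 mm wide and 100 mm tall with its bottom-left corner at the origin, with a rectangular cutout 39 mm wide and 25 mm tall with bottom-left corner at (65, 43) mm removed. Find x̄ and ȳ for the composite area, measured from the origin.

plate: A = 140 × 100 = 14000.00, centroid at (70.00, 50.00).
hole: A = −(39 × 25) = -975.00, centroid at (84.50, 55.50).
ΣA = 13025.00 mm², ΣAx̄ = 897612.50 mm³, ΣAȳ = 645887.50 mm³.
x̄ = 897612.50/13025.00 = 68.91 mm; ȳ = 645887.50/13025.00 = 49.59 mm.

x̄ = 68.91 mm, ȳ = 49.59 mm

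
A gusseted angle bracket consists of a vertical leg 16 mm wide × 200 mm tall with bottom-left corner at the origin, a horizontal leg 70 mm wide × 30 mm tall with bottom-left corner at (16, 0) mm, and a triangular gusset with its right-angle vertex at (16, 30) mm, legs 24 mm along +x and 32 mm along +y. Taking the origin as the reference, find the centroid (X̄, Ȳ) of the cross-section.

Part | A | x̄ᵢ | ȳᵢ | A·x̄ᵢ | A·ȳᵢ
vertical leg | 3200.00 | 8.00 | 100.00 | 25600.00 | 320000.00
horizontal leg | 2100.00 | 51.00 | 15.00 | 107100.00 | 31500.00
gusset | 384.00 | 24.00 | 40.67 | 9216.00 | 15616.00
Σ | 5684.00 |  |  | 141916.00 | 367116.00
X̄ = 141916.00 / 5684.00 = 24.97 mm
Ȳ = 367116.00 / 5684.00 = 64.59 mm

X̄ = 24.97 mm, Ȳ = 64.59 mm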